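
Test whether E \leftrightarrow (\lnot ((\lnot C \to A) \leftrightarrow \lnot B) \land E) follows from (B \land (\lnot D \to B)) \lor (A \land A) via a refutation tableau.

No

Initial set: {T ((B \land (\lnot D \to B)) \lor (A \land A)); F (E \leftrightarrow (\lnot ((\lnot C \to A) \leftrightarrow \lnot B) \land E))}.
T ((B \land (\lnot D \to B)) \lor (A \land A)): β-rule — branch into T (B \land (\lnot D \to B))  //  T (A \land A).
  branch 1 (add T (B \land (\lnot D \to B))):
    T (B \land (\lnot D \to B)): α-rule — add T B, T (\lnot D \to B).
    F (E \leftrightarrow (\lnot ((\lnot C \to A) \leftrightarrow \lnot B) \land E)): β-rule — branch into T E, F (\lnot ((\lnot C \to A) \leftrightarrow \lnot B) \land E)  //  F E, T (\lnot ((\lnot C \to A) \leftrightarrow \lnot B) \land E).
      branch 1.1 (add T E, F (\lnot ((\lnot C \to A) \leftrightarrow \lnot B) \land E)):
        T (\lnot D \to B): β-rule — branch into F \lnot D  //  T B.
          branch 1.1.1 (add F \lnot D):
            F (\lnot ((\lnot C \to A) \leftrightarrow \lnot B) \land E): β-rule — branch into F \lnot ((\lnot C \to A) \leftrightarrow \lnot B)  //  F E.
              branch 1.1.1.1 (add F \lnot ((\lnot C \to A) \leftrightarrow \lnot B)):
                F \lnot ((\lnot C \to A) \leftrightarrow \lnot B): β-rule — branch into T (\lnot C \to A), T \lnot B  //  F (\lnot C \to A), F \lnot B.
                  branch 1.1.1.1.1 (add T (\lnot C \to A), T \lnot B):
                    × closes — contains both B and \lnot B.
                  branch 1.1.1.1.2 (add F (\lnot C \to A), F \lnot B):
                    F (\lnot C \to A): α-rule — add T \lnot C, F A.
                    ○ open, literals {A=F, B=T, C=F, D=T, E=T}.
              branch 1.1.1.2 (add F E):
                × closes — contains both E and \lnot E.
          branch 1.1.2 (add T B):
            F (\lnot ((\lnot C \to A) \leftrightarrow \lnot B) \land E): β-rule — branch into F \lnot ((\lnot C \to A) \leftrightarrow \lnot B)  //  F E.
              branch 1.1.2.1 (add F \lnot ((\lnot C \to A) \leftrightarrow \lnot B)):
                F \lnot ((\lnot C \to A) \leftrightarrow \lnot B): β-rule — branch into T (\lnot C \to A), T \lnot B  //  F (\lnot C \to A), F \lnot B.
                  branch 1.1.2.1.1 (add T (\lnot C \to A), T \lnot B):
                    × closes — contains both B and \lnot B.
                  branch 1.1.2.1.2 (add F (\lnot C \to A), F \lnot B):
                    F (\lnot C \to A): α-rule — add T \lnot C, F A.
                    ○ open, literals {A=F, B=T, C=F, E=T}.
              branch 1.1.2.2 (add F E):
                × closes — contains both E and \lnot E.
      branch 1.2 (add F E, T (\lnot ((\lnot C \to A) \leftrightarrow \lnot B) \land E)):
        T (\lnot ((\lnot C \to A) \leftrightarrow \lnot B) \land E): α-rule — add T \lnot ((\lnot C \to A) \leftrightarrow \lnot B), T E.
        × closes — contains both E and \lnot E.
  branch 2 (add T (A \land A)):
    T (A \land A): α-rule — add T A, T A.
    F (E \leftrightarrow (\lnot ((\lnot C \to A) \leftrightarrow \lnot B) \land E)): β-rule — branch into T E, F (\lnot ((\lnot C \to A) \leftrightarrow \lnot B) \land E)  //  F E, T (\lnot ((\lnot C \to A) \leftrightarrow \lnot B) \land E).
      branch 2.1 (add T E, F (\lnot ((\lnot C \to A) \leftrightarrow \lnot B) \land E)):
        F (\lnot ((\lnot C \to A) \leftrightarrow \lnot B) \land E): β-rule — branch into F \lnot ((\lnot C \to A) \leftrightarrow \lnot B)  //  F E.
          branch 2.1.1 (add F \lnot ((\lnot C \to A) \leftrightarrow \lnot B)):
            F \lnot ((\lnot C \to A) \leftrightarrow \lnot B): β-rule — branch into T (\lnot C \to A), T \lnot B  //  F (\lnot C \to A), F \lnot B.
              branch 2.1.1.1 (add T (\lnot C \to A), T \lnot B):
                T (\lnot C \to A): β-rule — branch into F \lnot C  //  T A.
                  branch 2.1.1.1.1 (add F \lnot C):
                    ○ open, literals {A=T, B=F, C=T, E=T}.
                  branch 2.1.1.1.2 (add T A):
                    ○ open, literals {A=T, B=F, E=T}.
              branch 2.1.1.2 (add F (\lnot C \to A), F \lnot B):
                F (\lnot C \to A): α-rule — add T \lnot C, F A.
                × closes — contains both A and \lnot A.
          branch 2.1.2 (add F E):
            × closes — contains both E and \lnot E.
      branch 2.2 (add F E, T (\lnot ((\lnot C \to A) \leftrightarrow \lnot B) \land E)):
        T (\lnot ((\lnot C \to A) \leftrightarrow \lnot B) \land E): α-rule — add T \lnot ((\lnot C \to A) \leftrightarrow \lnot B), T E.
        × closes — contains both E and \lnot E.
8 branches closed, 4 open.
An open branch gives a countermodel: A=F, B=T, C=F, D=T, E=T (unmentioned atoms arbitrary); the premises hold there but the conclusion fails.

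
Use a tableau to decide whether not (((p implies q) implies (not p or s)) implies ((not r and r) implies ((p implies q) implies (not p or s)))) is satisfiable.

Initial set: {T not (((p implies q) implies (not p or s)) implies ((not r and r) implies ((p implies q) implies (not p or s))))}.
T not (((p implies q) implies (not p or s)) implies ((not r and r) implies ((p implies q) implies (not p or s)))): α-rule — add T ((p implies q) implies (not p or s)), F ((not r and r) implies ((p implies q) implies (not p or s))).
F ((not r and r) implies ((p implies q) implies (not p or s))): α-rule — add T (not r and r), F ((p implies q) implies (not p or s)).
T (not r and r): α-rule — add T not r, T r.
× closes — contains both r and not r.
All 1 branch closes.
Every branch closed; the formula is unsatisfiable.

Unsatisfiable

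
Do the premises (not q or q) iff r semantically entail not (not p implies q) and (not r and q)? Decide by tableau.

No

Initial set: {T ((not q or q) iff r); F (not (not p implies q) and (not r and q))}.
T ((not q or q) iff r): β-rule — branch into T (not q or q), T r  //  F (not q or q), F r.
  branch 1 (add T (not q or q), T r):
    F (not (not p implies q) and (not r and q)): β-rule — branch into F not (not p implies q)  //  F (not r and q).
      branch 1.1 (add F not (not p implies q)):
        T (not q or q): β-rule — branch into T not q  //  T q.
          branch 1.1.1 (add T not q):
            F not (not p implies q): β-rule — branch into F not p  //  T q.
              branch 1.1.1.1 (add F not p):
                ○ open, literals {p=1, q=0, r=1}.
              branch 1.1.1.2 (add T q):
                × closes — contains both q and not q.
          branch 1.1.2 (add T q):
            F not (not p implies q): β-rule — branch into F not p  //  T q.
              branch 1.1.2.1 (add F not p):
                ○ open, literals {p=1, q=1, r=1}.
              branch 1.1.2.2 (add T q):
                ○ open, literals {q=1, r=1}.
      branch 1.2 (add F (not r and q)):
        T (not q or q): β-rule — branch into T not q  //  T q.
          branch 1.2.1 (add T not q):
            F (not r and q): β-rule — branch into F not r  //  F q.
              branch 1.2.1.1 (add F not r):
                ○ open, literals {q=0, r=1}.
              branch 1.2.1.2 (add F q):
                ○ open, literals {q=0, r=1}.
          branch 1.2.2 (add T q):
            F (not r and q): β-rule — branch into F not r  //  F q.
              branch 1.2.2.1 (add F not r):
                ○ open, literals {q=1, r=1}.
              branch 1.2.2.2 (add F q):
                × closes — contains both q and not q.
  branch 2 (add F (not q or q), F r):
    F (not q or q): α-rule — add F not q, F q.
    × closes — contains both q and not q.
3 branches closed, 6 open.
An open branch gives a countermodel: p=1, q=0, r=1 (unmentioned atoms arbitrary); the premises hold there but the conclusion fails.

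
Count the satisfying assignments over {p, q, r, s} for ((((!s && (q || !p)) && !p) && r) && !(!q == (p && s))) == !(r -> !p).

11

Initial set: {(((((!s && (q || !p)) && !p) && r) && !(!q == (p && s))) == !(r -> !p))}.
(((((!s && (q || !p)) && !p) && r) && !(!q == (p && s))) == !(r -> !p)): β-rule — branch into ((((!s && (q || !p)) && !p) && r) && !(!q == (p && s))), !(r -> !p)  //  !((((!s && (q || !p)) && !p) && r) && !(!q == (p && s))), !!(r -> !p).
  branch 1 (add ((((!s && (q || !p)) && !p) && r) && !(!q == (p && s))), !(r -> !p)):
    ((((!s && (q || !p)) && !p) && r) && !(!q == (p && s))): α-rule — add (((!s && (q || !p)) && !p) && r), !(!q == (p && s)).
    !(r -> !p): α-rule — add r, !!p.
    (((!s && (q || !p)) && !p) && r): α-rule — add ((!s && (q || !p)) && !p), r.
    ((!s && (q || !p)) && !p): α-rule — add (!s && (q || !p)), !p.
    × closes — contains both p and !p.
  branch 2 (add !((((!s && (q || !p)) && !p) && r) && !(!q == (p && s))), !!(r -> !p)):
    !((((!s && (q || !p)) && !p) && r) && !(!q == (p && s))): β-rule — branch into !(((!s && (q || !p)) && !p) && r)  //  !!(!q == (p && s)).
      branch 2.1 (add !(((!s && (q || !p)) && !p) && r)):
        !!(r -> !p): β-rule — branch into !r  //  !p.
          branch 2.1.1 (add !r):
            !(((!s && (q || !p)) && !p) && r): β-rule — branch into !((!s && (q || !p)) && !p)  //  !r.
              branch 2.1.1.1 (add !((!s && (q || !p)) && !p)):
                !((!s && (q || !p)) && !p): β-rule — branch into !(!s && (q || !p))  //  !!p.
                  branch 2.1.1.1.1 (add !(!s && (q || !p))):
                    !(!s && (q || !p)): β-rule — branch into !!s  //  !(q || !p).
                      branch 2.1.1.1.1.1 (add !!s):
                        ○ open, literals {r=F, s=T}.
                      branch 2.1.1.1.1.2 (add !(q || !p)):
                        !(q || !p): α-rule — add !q, !!p.
                        ○ open, literals {p=T, q=F, r=F}.
                  branch 2.1.1.1.2 (add !!p):
                    ○ open, literals {p=T, r=F}.
              branch 2.1.1.2 (add !r):
                ○ open, literals {r=F}.
          branch 2.1.2 (add !p):
            !(((!s && (q || !p)) && !p) && r): β-rule — branch into !((!s && (q || !p)) && !p)  //  !r.
              branch 2.1.2.1 (add !((!s && (q || !p)) && !p)):
                !((!s && (q || !p)) && !p): β-rule — branch into !(!s && (q || !p))  //  !!p.
                  branch 2.1.2.1.1 (add !(!s && (q || !p))):
                    !(!s && (q || !p)): β-rule — branch into !!s  //  !(q || !p).
                      branch 2.1.2.1.1.1 (add !!s):
                        ○ open, literals {p=F, s=T}.
                      branch 2.1.2.1.1.2 (add !(q || !p)):
                        !(q || !p): α-rule — add !q, !!p.
                        × closes — contains both p and !p.
                  branch 2.1.2.1.2 (add !!p):
                    × closes — contains both p and !p.
              branch 2.1.2.2 (add !r):
                ○ open, literals {p=F, r=F}.
      branch 2.2 (add !!(!q == (p && s))):
        !!(r -> !p): β-rule — branch into !r  //  !p.
          branch 2.2.1 (add !r):
            !!(!q == (p && s)): β-rule — branch into !q, (p && s)  //  !!q, !(p && s).
              branch 2.2.1.1 (add !q, (p && s)):
                (p && s): α-rule — add p, s.
                ○ open, literals {p=T, q=F, r=F, s=T}.
              branch 2.2.1.2 (add !!q, !(p && s)):
                !(p && s): β-rule — branch into !p  //  !s.
                  branch 2.2.1.2.1 (add !p):
                    ○ open, literals {p=F, q=T, r=F}.
                  branch 2.2.1.2.2 (add !s):
                    ○ open, literals {q=T, r=F, s=F}.
          branch 2.2.2 (add !p):
            !!(!q == (p && s)): β-rule — branch into !q, (p && s)  //  !!q, !(p && s).
              branch 2.2.2.1 (add !q, (p && s)):
                (p && s): α-rule — add p, s.
                × closes — contains both p and !p.
              branch 2.2.2.2 (add !!q, !(p && s)):
                !(p && s): β-rule — branch into !p  //  !s.
                  branch 2.2.2.2.1 (add !p):
                    ○ open, literals {p=F, q=T}.
                  branch 2.2.2.2.2 (add !s):
                    ○ open, literals {p=F, q=T, s=F}.
4 branches closed, 11 open.
Each open branch fixes some atoms; the unmentioned ones are free. Counting distinct full assignments: branch {r=F, s=T} (p, q) contributes 4 new; branch {p=T, q=F, r=F} (s) contributes 1 new; branch {p=T, r=F} (q, s) contributes 1 new; branch {r=F} (p, q, s) contributes 2 new; branch {p=F, s=T} (q, r) contributes 2 new; branch {p=F, r=F} (q, s) contributes 0 new; branch {p=T, q=F, r=F, s=T} (none free) contributes 0 new; branch {p=F, q=T, r=F} (s) contributes 0 new; branch {q=T, r=F, s=F} (p) contributes 0 new; branch {p=F, q=T} (r, s) contributes 1 new; branch {p=F, q=T, s=F} (r) contributes 0 new. Total: 11.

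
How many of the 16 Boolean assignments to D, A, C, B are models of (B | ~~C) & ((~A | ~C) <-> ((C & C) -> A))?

4

Initial set: {((B | ~~C) & ((~A | ~C) <-> ((C & C) -> A)))}.
((B | ~~C) & ((~A | ~C) <-> ((C & C) -> A))): α-rule — add (B | ~~C), ((~A | ~C) <-> ((C & C) -> A)).
(B | ~~C): β-rule — branch into B  //  ~~C.
  branch 1 (add B):
    ((~A | ~C) <-> ((C & C) -> A)): β-rule — branch into (~A | ~C), ((C & C) -> A)  //  ~(~A | ~C), ~((C & C) -> A).
      branch 1.1 (add (~A | ~C), ((C & C) -> A)):
        (~A | ~C): β-rule — branch into ~A  //  ~C.
          branch 1.1.1 (add ~A):
            ((C & C) -> A): β-rule — branch into ~(C & C)  //  A.
              branch 1.1.1.1 (add ~(C & C)):
                ~(C & C): β-rule — branch into ~C  //  ~C.
                  branch 1.1.1.1.1 (add ~C):
                    ○ open, literals {A=F, B=T, C=F}.
                  branch 1.1.1.1.2 (add ~C):
                    ○ open, literals {A=F, B=T, C=F}.
              branch 1.1.1.2 (add A):
                × closes — contains both A and ~A.
          branch 1.1.2 (add ~C):
            ((C & C) -> A): β-rule — branch into ~(C & C)  //  A.
              branch 1.1.2.1 (add ~(C & C)):
                ~(C & C): β-rule — branch into ~C  //  ~C.
                  branch 1.1.2.1.1 (add ~C):
                    ○ open, literals {B=T, C=F}.
                  branch 1.1.2.1.2 (add ~C):
                    ○ open, literals {B=T, C=F}.
              branch 1.1.2.2 (add A):
                ○ open, literals {A=T, B=T, C=F}.
      branch 1.2 (add ~(~A | ~C), ~((C & C) -> A)):
        ~(~A | ~C): α-rule — add ~~A, ~~C.
        ~((C & C) -> A): α-rule — add (C & C), ~A.
        × closes — contains both A and ~A.
  branch 2 (add ~~C):
    ~~C: drop double negation, giving C.
    ((~A | ~C) <-> ((C & C) -> A)): β-rule — branch into (~A | ~C), ((C & C) -> A)  //  ~(~A | ~C), ~((C & C) -> A).
      branch 2.1 (add (~A | ~C), ((C & C) -> A)):
        (~A | ~C): β-rule — branch into ~A  //  ~C.
          branch 2.1.1 (add ~A):
            ((C & C) -> A): β-rule — branch into ~(C & C)  //  A.
              branch 2.1.1.1 (add ~(C & C)):
                ~(C & C): β-rule — branch into ~C  //  ~C.
                  branch 2.1.1.1.1 (add ~C):
                    × closes — contains both C and ~C.
                  branch 2.1.1.1.2 (add ~C):
                    × closes — contains both C and ~C.
              branch 2.1.1.2 (add A):
                × closes — contains both A and ~A.
          branch 2.1.2 (add ~C):
            × closes — contains both C and ~C.
      branch 2.2 (add ~(~A | ~C), ~((C & C) -> A)):
        ~(~A | ~C): α-rule — add ~~A, ~~C.
        ~((C & C) -> A): α-rule — add (C & C), ~A.
        × closes — contains both A and ~A.
7 branches closed, 5 open.
Each open branch fixes some atoms; the unmentioned ones are free. Counting distinct full assignments: branch {A=F, B=T, C=F} (D) contributes 2 new; branch {A=F, B=T, C=F} (D) contributes 0 new; branch {B=T, C=F} (D, A) contributes 2 new; branch {B=T, C=F} (D, A) contributes 0 new; branch {A=T, B=T, C=F} (D) contributes 0 new. Total: 4.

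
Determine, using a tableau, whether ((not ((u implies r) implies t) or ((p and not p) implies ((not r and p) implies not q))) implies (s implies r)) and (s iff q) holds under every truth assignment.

Assume the negation and expand:
Initial set: {not (((not ((u implies r) implies t) or ((p and not p) implies ((not r and p) implies not q))) implies (s implies r)) and (s iff q))}.
not (((not ((u implies r) implies t) or ((p and not p) implies ((not r and p) implies not q))) implies (s implies r)) and (s iff q)): β-rule — branch into not ((not ((u implies r) implies t) or ((p and not p) implies ((not r and p) implies not q))) implies (s implies r))  //  not (s iff q).
  branch 1 (add not ((not ((u implies r) implies t) or ((p and not p) implies ((not r and p) implies not q))) implies (s implies r))):
    not ((not ((u implies r) implies t) or ((p and not p) implies ((not r and p) implies not q))) implies (s implies r)): α-rule — add (not ((u implies r) implies t) or ((p and not p) implies ((not r and p) implies not q))), not (s implies r).
    not (s implies r): α-rule — add s, not r.
    (not ((u implies r) implies t) or ((p and not p) implies ((not r and p) implies not q))): β-rule — branch into not ((u implies r) implies t)  //  ((p and not p) implies ((not r and p) implies not q)).
      branch 1.1 (add not ((u implies r) implies t)):
        not ((u implies r) implies t): α-rule — add (u implies r), not t.
        (u implies r): β-rule — branch into not u  //  r.
          branch 1.1.1 (add not u):
            ○ open, literals {r=F, s=T, t=F, u=F}.
          branch 1.1.2 (add r):
            × closes — contains both r and not r.
      branch 1.2 (add ((p and not p) implies ((not r and p) implies not q))):
        ((p and not p) implies ((not r and p) implies not q)): β-rule — branch into not (p and not p)  //  ((not r and p) implies not q).
          branch 1.2.1 (add not (p and not p)):
            not (p and not p): β-rule — branch into not p  //  not not p.
              branch 1.2.1.1 (add not p):
                ○ open, literals {p=F, r=F, s=T}.
              branch 1.2.1.2 (add not not p):
                ○ open, literals {p=T, r=F, s=T}.
          branch 1.2.2 (add ((not r and p) implies not q)):
            ((not r and p) implies not q): β-rule — branch into not (not r and p)  //  not q.
              branch 1.2.2.1 (add not (not r and p)):
                not (not r and p): β-rule — branch into not not r  //  not p.
                  branch 1.2.2.1.1 (add not not r):
                    × closes — contains both r and not r.
                  branch 1.2.2.1.2 (add not p):
                    ○ open, literals {p=F, r=F, s=T}.
              branch 1.2.2.2 (add not q):
                ○ open, literals {q=F, r=F, s=T}.
  branch 2 (add not (s iff q)):
    not (s iff q): β-rule — branch into s, not q  //  not s, q.
      branch 2.1 (add s, not q):
        ○ open, literals {q=F, s=T}.
      branch 2.2 (add not s, q):
        ○ open, literals {q=T, s=F}.
2 branches closed, 7 open.
An open branch gives a countermodel: r=F, s=T, t=F, u=F (unmentioned atoms arbitrary); under it the original formula is false.

Not valid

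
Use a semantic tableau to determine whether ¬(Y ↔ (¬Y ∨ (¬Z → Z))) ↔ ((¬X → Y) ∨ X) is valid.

Not valid

Assume the negation and expand:
Initial set: {F (¬(Y ↔ (¬Y ∨ (¬Z → Z))) ↔ ((¬X → Y) ∨ X))}.
F (¬(Y ↔ (¬Y ∨ (¬Z → Z))) ↔ ((¬X → Y) ∨ X)): β-rule — branch into T ¬(Y ↔ (¬Y ∨ (¬Z → Z))), F ((¬X → Y) ∨ X)  //  F ¬(Y ↔ (¬Y ∨ (¬Z → Z))), T ((¬X → Y) ∨ X).
  branch 1 (add T ¬(Y ↔ (¬Y ∨ (¬Z → Z))), F ((¬X → Y) ∨ X)):
    F ((¬X → Y) ∨ X): α-rule — add F (¬X → Y), F X.
    F (¬X → Y): α-rule — add T ¬X, F Y.
    T ¬(Y ↔ (¬Y ∨ (¬Z → Z))): β-rule — branch into T Y, F (¬Y ∨ (¬Z → Z))  //  F Y, T (¬Y ∨ (¬Z → Z)).
      branch 1.1 (add T Y, F (¬Y ∨ (¬Z → Z))):
        × closes — contains both Y and ¬Y.
      branch 1.2 (add F Y, T (¬Y ∨ (¬Z → Z))):
        T (¬Y ∨ (¬Z → Z)): β-rule — branch into T ¬Y  //  T (¬Z → Z).
          branch 1.2.1 (add T ¬Y):
            ○ open, literals {X=false, Y=false}.
          branch 1.2.2 (add T (¬Z → Z)):
            T (¬Z → Z): β-rule — branch into F ¬Z  //  T Z.
              branch 1.2.2.1 (add F ¬Z):
                ○ open, literals {X=false, Y=false, Z=true}.
              branch 1.2.2.2 (add T Z):
                ○ open, literals {X=false, Y=false, Z=true}.
  branch 2 (add F ¬(Y ↔ (¬Y ∨ (¬Z → Z))), T ((¬X → Y) ∨ X)):
    F ¬(Y ↔ (¬Y ∨ (¬Z → Z))): β-rule — branch into T Y, T (¬Y ∨ (¬Z → Z))  //  F Y, F (¬Y ∨ (¬Z → Z)).
      branch 2.1 (add T Y, T (¬Y ∨ (¬Z → Z))):
        T ((¬X → Y) ∨ X): β-rule — branch into T (¬X → Y)  //  T X.
          branch 2.1.1 (add T (¬X → Y)):
            T (¬Y ∨ (¬Z → Z)): β-rule — branch into T ¬Y  //  T (¬Z → Z).
              branch 2.1.1.1 (add T ¬Y):
                × closes — contains both Y and ¬Y.
              branch 2.1.1.2 (add T (¬Z → Z)):
                T (¬X → Y): β-rule — branch into F ¬X  //  T Y.
                  branch 2.1.1.2.1 (add F ¬X):
                    T (¬Z → Z): β-rule — branch into F ¬Z  //  T Z.
                      branch 2.1.1.2.1.1 (add F ¬Z):
                        ○ open, literals {X=true, Y=true, Z=true}.
                      branch 2.1.1.2.1.2 (add T Z):
                        ○ open, literals {X=true, Y=true, Z=true}.
                  branch 2.1.1.2.2 (add T Y):
                    T (¬Z → Z): β-rule — branch into F ¬Z  //  T Z.
                      branch 2.1.1.2.2.1 (add F ¬Z):
                        ○ open, literals {Y=true, Z=true}.
                      branch 2.1.1.2.2.2 (add T Z):
                        ○ open, literals {Y=true, Z=true}.
          branch 2.1.2 (add T X):
            T (¬Y ∨ (¬Z → Z)): β-rule — branch into T ¬Y  //  T (¬Z → Z).
              branch 2.1.2.1 (add T ¬Y):
                × closes — contains both Y and ¬Y.
              branch 2.1.2.2 (add T (¬Z → Z)):
                T (¬Z → Z): β-rule — branch into F ¬Z  //  T Z.
                  branch 2.1.2.2.1 (add F ¬Z):
                    ○ open, literals {X=true, Y=true, Z=true}.
                  branch 2.1.2.2.2 (add T Z):
                    ○ open, literals {X=true, Y=true, Z=true}.
      branch 2.2 (add F Y, F (¬Y ∨ (¬Z → Z))):
        F (¬Y ∨ (¬Z → Z)): α-rule — add F ¬Y, F (¬Z → Z).
        × closes — contains both Y and ¬Y.
4 branches closed, 9 open.
An open branch gives a countermodel: X=false, Y=false (unmentioned atoms arbitrary); under it the original formula is false.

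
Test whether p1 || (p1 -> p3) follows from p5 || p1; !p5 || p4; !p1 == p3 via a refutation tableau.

Initial set: {T (p5 || p1); T (!p5 || p4); T (!p1 == p3); F (p1 || (p1 -> p3))}.
F (p1 || (p1 -> p3)): α-rule — add F p1, F (p1 -> p3).
F (p1 -> p3): α-rule — add T p1, F p3.
× closes — contains both p1 and !p1.
All 1 branch closes.
Every branch closed, so the premises entail the conclusion.

Yes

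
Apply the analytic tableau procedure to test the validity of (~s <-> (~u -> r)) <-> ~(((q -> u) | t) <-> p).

Not valid

Assume the negation and expand:
Initial set: {~((~s <-> (~u -> r)) <-> ~(((q -> u) | t) <-> p))}.
~((~s <-> (~u -> r)) <-> ~(((q -> u) | t) <-> p)): β-rule — branch into (~s <-> (~u -> r)), ~~(((q -> u) | t) <-> p)  //  ~(~s <-> (~u -> r)), ~(((q -> u) | t) <-> p).
  branch 1 (add (~s <-> (~u -> r)), ~~(((q -> u) | t) <-> p)):
    (~s <-> (~u -> r)): β-rule — branch into ~s, (~u -> r)  //  ~~s, ~(~u -> r).
      branch 1.1 (add ~s, (~u -> r)):
        ~~(((q -> u) | t) <-> p): β-rule — branch into ((q -> u) | t), p  //  ~((q -> u) | t), ~p.
          branch 1.1.1 (add ((q -> u) | t), p):
            (~u -> r): β-rule — branch into ~~u  //  r.
              branch 1.1.1.1 (add ~~u):
                ((q -> u) | t): β-rule — branch into (q -> u)  //  t.
                  branch 1.1.1.1.1 (add (q -> u)):
                    (q -> u): β-rule — branch into ~q  //  u.
                      branch 1.1.1.1.1.1 (add ~q):
                        ○ open, literals {p=1, q=0, s=0, u=1}.
                      branch 1.1.1.1.1.2 (add u):
                        ○ open, literals {p=1, s=0, u=1}.
                  branch 1.1.1.1.2 (add t):
                    ○ open, literals {p=1, s=0, t=1, u=1}.
              branch 1.1.1.2 (add r):
                ((q -> u) | t): β-rule — branch into (q -> u)  //  t.
                  branch 1.1.1.2.1 (add (q -> u)):
                    (q -> u): β-rule — branch into ~q  //  u.
                      branch 1.1.1.2.1.1 (add ~q):
                        ○ open, literals {p=1, q=0, r=1, s=0}.
                      branch 1.1.1.2.1.2 (add u):
                        ○ open, literals {p=1, r=1, s=0, u=1}.
                  branch 1.1.1.2.2 (add t):
                    ○ open, literals {p=1, r=1, s=0, t=1}.
          branch 1.1.2 (add ~((q -> u) | t), ~p):
            ~((q -> u) | t): α-rule — add ~(q -> u), ~t.
            ~(q -> u): α-rule — add q, ~u.
            (~u -> r): β-rule — branch into ~~u  //  r.
              branch 1.1.2.1 (add ~~u):
                × closes — contains both u and ~u.
              branch 1.1.2.2 (add r):
                ○ open, literals {p=0, q=1, r=1, s=0, t=0, u=0}.
      branch 1.2 (add ~~s, ~(~u -> r)):
        ~(~u -> r): α-rule — add ~u, ~r.
        ~~(((q -> u) | t) <-> p): β-rule — branch into ((q -> u) | t), p  //  ~((q -> u) | t), ~p.
          branch 1.2.1 (add ((q -> u) | t), p):
            ((q -> u) | t): β-rule — branch into (q -> u)  //  t.
              branch 1.2.1.1 (add (q -> u)):
                (q -> u): β-rule — branch into ~q  //  u.
                  branch 1.2.1.1.1 (add ~q):
                    ○ open, literals {p=1, q=0, r=0, s=1, u=0}.
                  branch 1.2.1.1.2 (add u):
                    × closes — contains both u and ~u.
              branch 1.2.1.2 (add t):
                ○ open, literals {p=1, r=0, s=1, t=1, u=0}.
          branch 1.2.2 (add ~((q -> u) | t), ~p):
            ~((q -> u) | t): α-rule — add ~(q -> u), ~t.
            ~(q -> u): α-rule — add q, ~u.
            ○ open, literals {p=0, q=1, r=0, s=1, t=0, u=0}.
  branch 2 (add ~(~s <-> (~u -> r)), ~(((q -> u) | t) <-> p)):
    ~(~s <-> (~u -> r)): β-rule — branch into ~s, ~(~u -> r)  //  ~~s, (~u -> r).
      branch 2.1 (add ~s, ~(~u -> r)):
        ~(~u -> r): α-rule — add ~u, ~r.
        ~(((q -> u) | t) <-> p): β-rule — branch into ((q -> u) | t), ~p  //  ~((q -> u) | t), p.
          branch 2.1.1 (add ((q -> u) | t), ~p):
            ((q -> u) | t): β-rule — branch into (q -> u)  //  t.
              branch 2.1.1.1 (add (q -> u)):
                (q -> u): β-rule — branch into ~q  //  u.
                  branch 2.1.1.1.1 (add ~q):
                    ○ open, literals {p=0, q=0, r=0, s=0, u=0}.
                  branch 2.1.1.1.2 (add u):
                    × closes — contains both u and ~u.
              branch 2.1.1.2 (add t):
                ○ open, literals {p=0, r=0, s=0, t=1, u=0}.
          branch 2.1.2 (add ~((q -> u) | t), p):
            ~((q -> u) | t): α-rule — add ~(q -> u), ~t.
            ~(q -> u): α-rule — add q, ~u.
            ○ open, literals {p=1, q=1, r=0, s=0, t=0, u=0}.
      branch 2.2 (add ~~s, (~u -> r)):
        ~(((q -> u) | t) <-> p): β-rule — branch into ((q -> u) | t), ~p  //  ~((q -> u) | t), p.
          branch 2.2.1 (add ((q -> u) | t), ~p):
            (~u -> r): β-rule — branch into ~~u  //  r.
              branch 2.2.1.1 (add ~~u):
                ((q -> u) | t): β-rule — branch into (q -> u)  //  t.
                  branch 2.2.1.1.1 (add (q -> u)):
                    (q -> u): β-rule — branch into ~q  //  u.
                      branch 2.2.1.1.1.1 (add ~q):
                        ○ open, literals {p=0, q=0, s=1, u=1}.
                      branch 2.2.1.1.1.2 (add u):
                        ○ open, literals {p=0, s=1, u=1}.
                  branch 2.2.1.1.2 (add t):
                    ○ open, literals {p=0, s=1, t=1, u=1}.
              branch 2.2.1.2 (add r):
                ((q -> u) | t): β-rule — branch into (q -> u)  //  t.
                  branch 2.2.1.2.1 (add (q -> u)):
                    (q -> u): β-rule — branch into ~q  //  u.
                      branch 2.2.1.2.1.1 (add ~q):
                        ○ open, literals {p=0, q=0, r=1, s=1}.
                      branch 2.2.1.2.1.2 (add u):
                        ○ open, literals {p=0, r=1, s=1, u=1}.
                  branch 2.2.1.2.2 (add t):
                    ○ open, literals {p=0, r=1, s=1, t=1}.
          branch 2.2.2 (add ~((q -> u) | t), p):
            ~((q -> u) | t): α-rule — add ~(q -> u), ~t.
            ~(q -> u): α-rule — add q, ~u.
            (~u -> r): β-rule — branch into ~~u  //  r.
              branch 2.2.2.1 (add ~~u):
                × closes — contains both u and ~u.
              branch 2.2.2.2 (add r):
                ○ open, literals {p=1, q=1, r=1, s=1, t=0, u=0}.
4 branches closed, 20 open.
An open branch gives a countermodel: p=1, q=0, s=0, u=1 (unmentioned atoms arbitrary); under it the original formula is false.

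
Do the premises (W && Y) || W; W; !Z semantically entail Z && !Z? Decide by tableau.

No

Initial set: {((W && Y) || W); W; !Z; !(Z && !Z)}.
((W && Y) || W): β-rule — branch into (W && Y)  //  W.
  branch 1 (add (W && Y)):
    (W && Y): α-rule — add W, Y.
    !(Z && !Z): β-rule — branch into !Z  //  !!Z.
      branch 1.1 (add !Z):
        ○ open, literals {W=1, Y=1, Z=0}.
      branch 1.2 (add !!Z):
        × closes — contains both Z and !Z.
  branch 2 (add W):
    !(Z && !Z): β-rule — branch into !Z  //  !!Z.
      branch 2.1 (add !Z):
        ○ open, literals {W=1, Z=0}.
      branch 2.2 (add !!Z):
        × closes — contains both Z and !Z.
2 branches closed, 2 open.
An open branch gives a countermodel: W=1, Y=1, Z=0 (unmentioned atoms arbitrary); the premises hold there but the conclusion fails.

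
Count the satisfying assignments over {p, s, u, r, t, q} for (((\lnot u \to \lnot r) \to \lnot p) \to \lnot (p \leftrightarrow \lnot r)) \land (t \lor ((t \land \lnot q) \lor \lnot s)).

Initial set: {((((\lnot u \to \lnot r) \to \lnot p) \to \lnot (p \leftrightarrow \lnot r)) \land (t \lor ((t \land \lnot q) \lor \lnot s)))}.
((((\lnot u \to \lnot r) \to \lnot p) \to \lnot (p \leftrightarrow \lnot r)) \land (t \lor ((t \land \lnot q) \lor \lnot s))): α-rule — add (((\lnot u \to \lnot r) \to \lnot p) \to \lnot (p \leftrightarrow \lnot r)), (t \lor ((t \land \lnot q) \lor \lnot s)).
(((\lnot u \to \lnot r) \to \lnot p) \to \lnot (p \leftrightarrow \lnot r)): β-rule — branch into \lnot ((\lnot u \to \lnot r) \to \lnot p)  //  \lnot (p \leftrightarrow \lnot r).
  branch 1 (add \lnot ((\lnot u \to \lnot r) \to \lnot p)):
    \lnot ((\lnot u \to \lnot r) \to \lnot p): α-rule — add (\lnot u \to \lnot r), \lnot \lnot p.
    (t \lor ((t \land \lnot q) \lor \lnot s)): β-rule — branch into t  //  ((t \land \lnot q) \lor \lnot s).
      branch 1.1 (add t):
        (\lnot u \to \lnot r): β-rule — branch into \lnot \lnot u  //  \lnot r.
          branch 1.1.1 (add \lnot \lnot u):
            ○ open, literals {p=true, t=true, u=true}.
          branch 1.1.2 (add \lnot r):
            ○ open, literals {p=true, r=false, t=true}.
      branch 1.2 (add ((t \land \lnot q) \lor \lnot s)):
        (\lnot u \to \lnot r): β-rule — branch into \lnot \lnot u  //  \lnot r.
          branch 1.2.1 (add \lnot \lnot u):
            ((t \land \lnot q) \lor \lnot s): β-rule — branch into (t \land \lnot q)  //  \lnot s.
              branch 1.2.1.1 (add (t \land \lnot q)):
                (t \land \lnot q): α-rule — add t, \lnot q.
                ○ open, literals {p=true, q=false, t=true, u=true}.
              branch 1.2.1.2 (add \lnot s):
                ○ open, literals {p=true, s=false, u=true}.
          branch 1.2.2 (add \lnot r):
            ((t \land \lnot q) \lor \lnot s): β-rule — branch into (t \land \lnot q)  //  \lnot s.
              branch 1.2.2.1 (add (t \land \lnot q)):
                (t \land \lnot q): α-rule — add t, \lnot q.
                ○ open, literals {p=true, q=false, r=false, t=true}.
              branch 1.2.2.2 (add \lnot s):
                ○ open, literals {p=true, r=false, s=false}.
  branch 2 (add \lnot (p \leftrightarrow \lnot r)):
    (t \lor ((t \land \lnot q) \lor \lnot s)): β-rule — branch into t  //  ((t \land \lnot q) \lor \lnot s).
      branch 2.1 (add t):
        \lnot (p \leftrightarrow \lnot r): β-rule — branch into p, \lnot \lnot r  //  \lnot p, \lnot r.
          branch 2.1.1 (add p, \lnot \lnot r):
            ○ open, literals {p=true, r=true, t=true}.
          branch 2.1.2 (add \lnot p, \lnot r):
            ○ open, literals {p=false, r=false, t=true}.
      branch 2.2 (add ((t \land \lnot q) \lor \lnot s)):
        \lnot (p \leftrightarrow \lnot r): β-rule — branch into p, \lnot \lnot r  //  \lnot p, \lnot r.
          branch 2.2.1 (add p, \lnot \lnot r):
            ((t \land \lnot q) \lor \lnot s): β-rule — branch into (t \land \lnot q)  //  \lnot s.
              branch 2.2.1.1 (add (t \land \lnot q)):
                (t \land \lnot q): α-rule — add t, \lnot q.
                ○ open, literals {p=true, q=false, r=true, t=true}.
              branch 2.2.1.2 (add \lnot s):
                ○ open, literals {p=true, r=true, s=false}.
          branch 2.2.2 (add \lnot p, \lnot r):
            ((t \land \lnot q) \lor \lnot s): β-rule — branch into (t \land \lnot q)  //  \lnot s.
              branch 2.2.2.1 (add (t \land \lnot q)):
                (t \land \lnot q): α-rule — add t, \lnot q.
                ○ open, literals {p=false, q=false, r=false, t=true}.
              branch 2.2.2.2 (add \lnot s):
                ○ open, literals {p=false, r=false, s=false}.
0 branches closed, 12 open.
Each open branch fixes some atoms; the unmentioned ones are free. Counting distinct full assignments: branch {p=true, t=true, u=true} (s, r, q) contributes 8 new; branch {p=true, r=false, t=true} (s, u, q) contributes 4 new; branch {p=true, q=false, t=true, u=true} (s, r) contributes 0 new; branch {p=true, s=false, u=true} (r, t, q) contributes 4 new; branch {p=true, q=false, r=false, t=true} (s, u) contributes 0 new; branch {p=true, r=false, s=false} (u, t, q) contributes 2 new; branch {p=true, r=true, t=true} (s, u, q) contributes 4 new; branch {p=false, r=false, t=true} (s, u, q) contributes 8 new; branch {p=true, q=false, r=true, t=true} (s, u) contributes 0 new; branch {p=true, r=true, s=false} (u, t, q) contributes 2 new; branch {p=false, q=false, r=false, t=true} (s, u) contributes 0 new; branch {p=false, r=false, s=false} (u, t, q) contributes 4 new. Total: 36.

36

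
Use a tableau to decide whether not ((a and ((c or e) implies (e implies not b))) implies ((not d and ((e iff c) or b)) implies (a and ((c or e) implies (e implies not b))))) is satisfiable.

Initial set: {not ((a and ((c or e) implies (e implies not b))) implies ((not d and ((e iff c) or b)) implies (a and ((c or e) implies (e implies not b)))))}.
not ((a and ((c or e) implies (e implies not b))) implies ((not d and ((e iff c) or b)) implies (a and ((c or e) implies (e implies not b))))): α-rule — add (a and ((c or e) implies (e implies not b))), not ((not d and ((e iff c) or b)) implies (a and ((c or e) implies (e implies not b)))).
(a and ((c or e) implies (e implies not b))): α-rule — add a, ((c or e) implies (e implies not b)).
not ((not d and ((e iff c) or b)) implies (a and ((c or e) implies (e implies not b)))): α-rule — add (not d and ((e iff c) or b)), not (a and ((c or e) implies (e implies not b))).
(not d and ((e iff c) or b)): α-rule — add not d, ((e iff c) or b).
((c or e) implies (e implies not b)): β-rule — branch into not (c or e)  //  (e implies not b).
  branch 1 (add not (c or e)):
    not (c or e): α-rule — add not c, not e.
    not (a and ((c or e) implies (e implies not b))): β-rule — branch into not a  //  not ((c or e) implies (e implies not b)).
      branch 1.1 (add not a):
        × closes — contains both a and not a.
      branch 1.2 (add not ((c or e) implies (e implies not b))):
        not ((c or e) implies (e implies not b)): α-rule — add (c or e), not (e implies not b).
        not (e implies not b): α-rule — add e, not not b.
        × closes — contains both e and not e.
  branch 2 (add (e implies not b)):
    not (a and ((c or e) implies (e implies not b))): β-rule — branch into not a  //  not ((c or e) implies (e implies not b)).
      branch 2.1 (add not a):
        × closes — contains both a and not a.
      branch 2.2 (add not ((c or e) implies (e implies not b))):
        not ((c or e) implies (e implies not b)): α-rule — add (c or e), not (e implies not b).
        not (e implies not b): α-rule — add e, not not b.
        ((e iff c) or b): β-rule — branch into (e iff c)  //  b.
          branch 2.2.1 (add (e iff c)):
            (e implies not b): β-rule — branch into not e  //  not b.
              branch 2.2.1.1 (add not e):
                × closes — contains both e and not e.
              branch 2.2.1.2 (add not b):
                × closes — contains both b and not b.
          branch 2.2.2 (add b):
            (e implies not b): β-rule — branch into not e  //  not b.
              branch 2.2.2.1 (add not e):
                × closes — contains both e and not e.
              branch 2.2.2.2 (add not b):
                × closes — contains both b and not b.
All 7 branches close.
Every branch closed; the formula is unsatisfiable.

Unsatisfiable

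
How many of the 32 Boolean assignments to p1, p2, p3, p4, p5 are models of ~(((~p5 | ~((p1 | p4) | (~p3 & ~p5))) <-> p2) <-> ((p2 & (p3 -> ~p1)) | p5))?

10

Initial set: {~(((~p5 | ~((p1 | p4) | (~p3 & ~p5))) <-> p2) <-> ((p2 & (p3 -> ~p1)) | p5))}.
~(((~p5 | ~((p1 | p4) | (~p3 & ~p5))) <-> p2) <-> ((p2 & (p3 -> ~p1)) | p5)): β-rule — branch into ((~p5 | ~((p1 | p4) | (~p3 & ~p5))) <-> p2), ~((p2 & (p3 -> ~p1)) | p5)  //  ~((~p5 | ~((p1 | p4) | (~p3 & ~p5))) <-> p2), ((p2 & (p3 -> ~p1)) | p5).
  branch 1 (add ((~p5 | ~((p1 | p4) | (~p3 & ~p5))) <-> p2), ~((p2 & (p3 -> ~p1)) | p5)):
    ~((p2 & (p3 -> ~p1)) | p5): α-rule — add ~(p2 & (p3 -> ~p1)), ~p5.
    ((~p5 | ~((p1 | p4) | (~p3 & ~p5))) <-> p2): β-rule — branch into (~p5 | ~((p1 | p4) | (~p3 & ~p5))), p2  //  ~(~p5 | ~((p1 | p4) | (~p3 & ~p5))), ~p2.
      branch 1.1 (add (~p5 | ~((p1 | p4) | (~p3 & ~p5))), p2):
        ~(p2 & (p3 -> ~p1)): β-rule — branch into ~p2  //  ~(p3 -> ~p1).
          branch 1.1.1 (add ~p2):
            × closes — contains both p2 and ~p2.
          branch 1.1.2 (add ~(p3 -> ~p1)):
            ~(p3 -> ~p1): α-rule — add p3, ~~p1.
            (~p5 | ~((p1 | p4) | (~p3 & ~p5))): β-rule — branch into ~p5  //  ~((p1 | p4) | (~p3 & ~p5)).
              branch 1.1.2.1 (add ~p5):
                ○ open, literals {p1=true, p2=true, p3=true, p5=false}.
              branch 1.1.2.2 (add ~((p1 | p4) | (~p3 & ~p5))):
                ~((p1 | p4) | (~p3 & ~p5)): α-rule — add ~(p1 | p4), ~(~p3 & ~p5).
                ~(p1 | p4): α-rule — add ~p1, ~p4.
                × closes — contains both p1 and ~p1.
      branch 1.2 (add ~(~p5 | ~((p1 | p4) | (~p3 & ~p5))), ~p2):
        ~(~p5 | ~((p1 | p4) | (~p3 & ~p5))): α-rule — add ~~p5, ~~((p1 | p4) | (~p3 & ~p5)).
        × closes — contains both p5 and ~p5.
  branch 2 (add ~((~p5 | ~((p1 | p4) | (~p3 & ~p5))) <-> p2), ((p2 & (p3 -> ~p1)) | p5)):
    ~((~p5 | ~((p1 | p4) | (~p3 & ~p5))) <-> p2): β-rule — branch into (~p5 | ~((p1 | p4) | (~p3 & ~p5))), ~p2  //  ~(~p5 | ~((p1 | p4) | (~p3 & ~p5))), p2.
      branch 2.1 (add (~p5 | ~((p1 | p4) | (~p3 & ~p5))), ~p2):
        ((p2 & (p3 -> ~p1)) | p5): β-rule — branch into (p2 & (p3 -> ~p1))  //  p5.
          branch 2.1.1 (add (p2 & (p3 -> ~p1))):
            (p2 & (p3 -> ~p1)): α-rule — add p2, (p3 -> ~p1).
            × closes — contains both p2 and ~p2.
          branch 2.1.2 (add p5):
            (~p5 | ~((p1 | p4) | (~p3 & ~p5))): β-rule — branch into ~p5  //  ~((p1 | p4) | (~p3 & ~p5)).
              branch 2.1.2.1 (add ~p5):
                × closes — contains both p5 and ~p5.
              branch 2.1.2.2 (add ~((p1 | p4) | (~p3 & ~p5))):
                ~((p1 | p4) | (~p3 & ~p5)): α-rule — add ~(p1 | p4), ~(~p3 & ~p5).
                ~(p1 | p4): α-rule — add ~p1, ~p4.
                ~(~p3 & ~p5): β-rule — branch into ~~p3  //  ~~p5.
                  branch 2.1.2.2.1 (add ~~p3):
                    ○ open, literals {p1=false, p2=false, p3=true, p4=false, p5=true}.
                  branch 2.1.2.2.2 (add ~~p5):
                    ○ open, literals {p1=false, p2=false, p4=false, p5=true}.
      branch 2.2 (add ~(~p5 | ~((p1 | p4) | (~p3 & ~p5))), p2):
        ~(~p5 | ~((p1 | p4) | (~p3 & ~p5))): α-rule — add ~~p5, ~~((p1 | p4) | (~p3 & ~p5)).
        ((p2 & (p3 -> ~p1)) | p5): β-rule — branch into (p2 & (p3 -> ~p1))  //  p5.
          branch 2.2.1 (add (p2 & (p3 -> ~p1))):
            (p2 & (p3 -> ~p1)): α-rule — add p2, (p3 -> ~p1).
            ~~((p1 | p4) | (~p3 & ~p5)): β-rule — branch into (p1 | p4)  //  (~p3 & ~p5).
              branch 2.2.1.1 (add (p1 | p4)):
                (p3 -> ~p1): β-rule — branch into ~p3  //  ~p1.
                  branch 2.2.1.1.1 (add ~p3):
                    (p1 | p4): β-rule — branch into p1  //  p4.
                      branch 2.2.1.1.1.1 (add p1):
                        ○ open, literals {p1=true, p2=true, p3=false, p5=true}.
                      branch 2.2.1.1.1.2 (add p4):
                        ○ open, literals {p2=true, p3=false, p4=true, p5=true}.
                  branch 2.2.1.1.2 (add ~p1):
                    (p1 | p4): β-rule — branch into p1  //  p4.
                      branch 2.2.1.1.2.1 (add p1):
                        × closes — contains both p1 and ~p1.
                      branch 2.2.1.1.2.2 (add p4):
                        ○ open, literals {p1=false, p2=true, p4=true, p5=true}.
              branch 2.2.1.2 (add (~p3 & ~p5)):
                (~p3 & ~p5): α-rule — add ~p3, ~p5.
                × closes — contains both p5 and ~p5.
          branch 2.2.2 (add p5):
            ~~((p1 | p4) | (~p3 & ~p5)): β-rule — branch into (p1 | p4)  //  (~p3 & ~p5).
              branch 2.2.2.1 (add (p1 | p4)):
                (p1 | p4): β-rule — branch into p1  //  p4.
                  branch 2.2.2.1.1 (add p1):
                    ○ open, literals {p1=true, p2=true, p5=true}.
                  branch 2.2.2.1.2 (add p4):
                    ○ open, literals {p2=true, p4=true, p5=true}.
              branch 2.2.2.2 (add (~p3 & ~p5)):
                (~p3 & ~p5): α-rule — add ~p3, ~p5.
                × closes — contains both p5 and ~p5.
8 branches closed, 8 open.
Each open branch fixes some atoms; the unmentioned ones are free. Counting distinct full assignments: branch {p1=true, p2=true, p3=true, p5=false} (p4) contributes 2 new; branch {p1=false, p2=false, p3=true, p4=false, p5=true} (none free) contributes 1 new; branch {p1=false, p2=false, p4=false, p5=true} (p3) contributes 1 new; branch {p1=true, p2=true, p3=false, p5=true} (p4) contributes 2 new; branch {p2=true, p3=false, p4=true, p5=true} (p1) contributes 1 new; branch {p1=false, p2=true, p4=true, p5=true} (p3) contributes 1 new; branch {p1=true, p2=true, p5=true} (p3, p4) contributes 2 new; branch {p2=true, p4=true, p5=true} (p1, p3) contributes 0 new. Total: 10.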